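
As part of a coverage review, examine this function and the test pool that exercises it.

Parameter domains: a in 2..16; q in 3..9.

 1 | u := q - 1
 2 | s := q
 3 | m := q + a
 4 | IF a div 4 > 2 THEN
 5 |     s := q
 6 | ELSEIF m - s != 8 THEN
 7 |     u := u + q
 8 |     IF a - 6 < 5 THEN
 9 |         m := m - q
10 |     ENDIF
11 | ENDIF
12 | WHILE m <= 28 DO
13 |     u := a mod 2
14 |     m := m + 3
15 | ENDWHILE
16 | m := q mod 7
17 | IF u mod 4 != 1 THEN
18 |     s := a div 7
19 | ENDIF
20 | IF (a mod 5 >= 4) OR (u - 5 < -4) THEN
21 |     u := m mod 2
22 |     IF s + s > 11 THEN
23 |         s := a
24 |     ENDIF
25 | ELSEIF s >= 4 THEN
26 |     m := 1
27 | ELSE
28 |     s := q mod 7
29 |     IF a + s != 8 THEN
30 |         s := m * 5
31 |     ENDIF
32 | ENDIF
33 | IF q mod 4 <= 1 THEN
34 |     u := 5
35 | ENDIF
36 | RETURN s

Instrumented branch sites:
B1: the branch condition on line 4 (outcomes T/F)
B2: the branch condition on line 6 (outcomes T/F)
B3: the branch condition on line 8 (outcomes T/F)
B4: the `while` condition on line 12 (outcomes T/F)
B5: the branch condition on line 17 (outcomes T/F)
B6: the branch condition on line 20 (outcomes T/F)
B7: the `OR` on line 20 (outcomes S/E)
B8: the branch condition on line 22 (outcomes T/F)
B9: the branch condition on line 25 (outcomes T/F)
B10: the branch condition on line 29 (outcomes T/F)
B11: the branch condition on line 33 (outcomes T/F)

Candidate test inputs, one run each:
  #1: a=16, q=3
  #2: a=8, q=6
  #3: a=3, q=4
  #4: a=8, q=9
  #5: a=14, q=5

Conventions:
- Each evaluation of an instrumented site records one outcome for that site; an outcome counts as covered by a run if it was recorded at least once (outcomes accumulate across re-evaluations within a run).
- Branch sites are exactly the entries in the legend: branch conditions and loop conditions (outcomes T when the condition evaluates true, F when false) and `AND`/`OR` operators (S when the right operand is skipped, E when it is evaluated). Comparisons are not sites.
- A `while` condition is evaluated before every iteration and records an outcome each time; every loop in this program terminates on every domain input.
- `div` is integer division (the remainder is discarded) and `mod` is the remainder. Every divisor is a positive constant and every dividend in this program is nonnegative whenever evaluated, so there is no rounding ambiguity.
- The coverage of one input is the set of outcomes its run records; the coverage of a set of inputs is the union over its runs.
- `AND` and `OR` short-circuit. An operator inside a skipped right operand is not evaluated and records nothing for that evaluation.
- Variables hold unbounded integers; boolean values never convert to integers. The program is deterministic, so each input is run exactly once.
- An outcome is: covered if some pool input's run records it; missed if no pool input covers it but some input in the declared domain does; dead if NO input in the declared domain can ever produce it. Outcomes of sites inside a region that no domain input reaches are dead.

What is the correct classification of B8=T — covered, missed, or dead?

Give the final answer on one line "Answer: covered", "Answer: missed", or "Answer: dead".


no pool input records B8=T
but domain input (a=9, q=6) does record it -> reachable, so missed
Answer: missed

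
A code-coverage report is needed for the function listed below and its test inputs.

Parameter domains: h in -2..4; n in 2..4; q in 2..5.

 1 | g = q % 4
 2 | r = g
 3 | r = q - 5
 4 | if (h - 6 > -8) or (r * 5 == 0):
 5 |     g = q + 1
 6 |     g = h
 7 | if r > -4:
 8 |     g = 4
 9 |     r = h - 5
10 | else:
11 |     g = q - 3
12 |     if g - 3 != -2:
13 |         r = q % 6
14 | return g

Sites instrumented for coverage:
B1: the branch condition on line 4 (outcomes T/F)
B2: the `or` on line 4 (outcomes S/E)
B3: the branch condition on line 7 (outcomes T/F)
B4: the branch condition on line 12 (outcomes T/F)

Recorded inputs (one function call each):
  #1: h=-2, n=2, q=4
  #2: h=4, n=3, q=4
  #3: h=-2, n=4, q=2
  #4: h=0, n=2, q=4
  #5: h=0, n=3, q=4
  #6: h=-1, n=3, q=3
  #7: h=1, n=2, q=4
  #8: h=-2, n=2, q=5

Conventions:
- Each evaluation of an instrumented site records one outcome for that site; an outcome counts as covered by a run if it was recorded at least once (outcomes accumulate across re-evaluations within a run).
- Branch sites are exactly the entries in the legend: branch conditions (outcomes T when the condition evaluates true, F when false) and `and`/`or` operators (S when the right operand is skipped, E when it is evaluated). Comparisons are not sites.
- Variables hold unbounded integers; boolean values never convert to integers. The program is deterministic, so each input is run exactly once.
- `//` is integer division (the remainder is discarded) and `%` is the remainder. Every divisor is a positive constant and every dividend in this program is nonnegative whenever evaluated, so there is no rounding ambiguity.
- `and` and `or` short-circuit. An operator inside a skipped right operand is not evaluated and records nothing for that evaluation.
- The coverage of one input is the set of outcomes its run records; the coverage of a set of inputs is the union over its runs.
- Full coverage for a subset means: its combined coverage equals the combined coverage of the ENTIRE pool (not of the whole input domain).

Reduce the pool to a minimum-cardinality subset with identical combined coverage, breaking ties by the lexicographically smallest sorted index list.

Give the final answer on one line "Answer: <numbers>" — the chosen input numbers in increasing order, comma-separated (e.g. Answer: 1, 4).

#1 (h=-2, n=2, q=4) -> B2->E, B1->F, B3->T; covered: B1=F, B2=E, B3=T
#2 (h=4, n=3, q=4) -> B2->S, B1->T, B3->T; covered: B1=T, B2=S, B3=T
#3 (h=-2, n=4, q=2) -> B2->E, B1->F, B3->T; covered: B1=F, B2=E, B3=T
#4 (h=0, n=2, q=4) -> B2->S, B1->T, B3->T; covered: B1=T, B2=S, B3=T
#5 (h=0, n=3, q=4) -> B2->S, B1->T, B3->T; covered: B1=T, B2=S, B3=T
#6 (h=-1, n=3, q=3) -> B2->S, B1->T, B3->T; covered: B1=T, B2=S, B3=T
#7 (h=1, n=2, q=4) -> B2->S, B1->T, B3->T; covered: B1=T, B2=S, B3=T
#8 (h=-2, n=2, q=5) -> B2->E, B1->T, B3->T; covered: B1=T, B2=E, B3=T
pool-wide coverage (5 outcomes): B1=T, B1=F, B2=S, B2=E, B3=T
no size-1 subset reaches all 5 outcomes (best union: 3/5)
size 2: inputs {1, 2} cover all 5 outcomes, and no lexicographically smaller subset of this size does

Answer: 1, 2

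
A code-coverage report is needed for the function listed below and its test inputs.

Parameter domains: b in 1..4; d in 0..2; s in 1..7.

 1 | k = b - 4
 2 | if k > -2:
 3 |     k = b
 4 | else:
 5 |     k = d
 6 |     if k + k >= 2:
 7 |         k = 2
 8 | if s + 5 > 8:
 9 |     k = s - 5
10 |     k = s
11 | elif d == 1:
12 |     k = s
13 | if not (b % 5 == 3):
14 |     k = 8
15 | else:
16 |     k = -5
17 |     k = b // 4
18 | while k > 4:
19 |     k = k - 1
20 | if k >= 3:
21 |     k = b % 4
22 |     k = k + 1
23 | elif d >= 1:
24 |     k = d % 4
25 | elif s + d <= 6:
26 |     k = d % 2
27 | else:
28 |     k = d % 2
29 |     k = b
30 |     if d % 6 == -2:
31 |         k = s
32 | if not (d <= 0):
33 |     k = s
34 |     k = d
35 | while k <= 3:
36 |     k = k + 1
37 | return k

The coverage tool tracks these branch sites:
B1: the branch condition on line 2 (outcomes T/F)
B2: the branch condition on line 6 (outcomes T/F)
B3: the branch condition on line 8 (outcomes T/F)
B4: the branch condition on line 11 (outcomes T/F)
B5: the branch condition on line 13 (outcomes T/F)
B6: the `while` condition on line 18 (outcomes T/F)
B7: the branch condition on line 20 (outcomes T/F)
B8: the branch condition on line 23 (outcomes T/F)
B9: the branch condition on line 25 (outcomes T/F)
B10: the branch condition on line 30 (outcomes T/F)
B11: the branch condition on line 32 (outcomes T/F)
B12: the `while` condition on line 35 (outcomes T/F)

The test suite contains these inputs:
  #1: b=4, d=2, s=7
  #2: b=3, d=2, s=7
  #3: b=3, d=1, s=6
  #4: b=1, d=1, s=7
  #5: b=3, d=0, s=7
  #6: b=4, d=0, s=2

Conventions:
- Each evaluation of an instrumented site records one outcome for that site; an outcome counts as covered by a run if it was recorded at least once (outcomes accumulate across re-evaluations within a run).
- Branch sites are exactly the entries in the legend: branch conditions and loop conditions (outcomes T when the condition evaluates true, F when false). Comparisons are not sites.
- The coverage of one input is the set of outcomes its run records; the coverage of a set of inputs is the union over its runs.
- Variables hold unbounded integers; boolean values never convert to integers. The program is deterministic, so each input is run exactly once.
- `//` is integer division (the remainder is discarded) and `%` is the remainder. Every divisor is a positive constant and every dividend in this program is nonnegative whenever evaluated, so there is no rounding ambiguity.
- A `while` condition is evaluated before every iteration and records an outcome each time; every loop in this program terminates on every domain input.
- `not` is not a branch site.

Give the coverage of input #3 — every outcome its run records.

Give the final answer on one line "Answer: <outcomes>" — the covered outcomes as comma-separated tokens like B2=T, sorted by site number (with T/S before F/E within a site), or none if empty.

Running input #3 (b=3, d=1, s=6), event by event:
  B1->T, B3->T, B5->F, B6->F, B7->F, B8->T, B11->T, B12->T, B12->T, B12->T
  B12->F
as a set, this run covers: B1=T, B3=T, B5=F, B6=F, B7=F, B8=T, B11=T, B12=T, B12=F

Answer: B1=T, B3=T, B5=F, B6=F, B7=F, B8=T, B11=T, B12=T, B12=F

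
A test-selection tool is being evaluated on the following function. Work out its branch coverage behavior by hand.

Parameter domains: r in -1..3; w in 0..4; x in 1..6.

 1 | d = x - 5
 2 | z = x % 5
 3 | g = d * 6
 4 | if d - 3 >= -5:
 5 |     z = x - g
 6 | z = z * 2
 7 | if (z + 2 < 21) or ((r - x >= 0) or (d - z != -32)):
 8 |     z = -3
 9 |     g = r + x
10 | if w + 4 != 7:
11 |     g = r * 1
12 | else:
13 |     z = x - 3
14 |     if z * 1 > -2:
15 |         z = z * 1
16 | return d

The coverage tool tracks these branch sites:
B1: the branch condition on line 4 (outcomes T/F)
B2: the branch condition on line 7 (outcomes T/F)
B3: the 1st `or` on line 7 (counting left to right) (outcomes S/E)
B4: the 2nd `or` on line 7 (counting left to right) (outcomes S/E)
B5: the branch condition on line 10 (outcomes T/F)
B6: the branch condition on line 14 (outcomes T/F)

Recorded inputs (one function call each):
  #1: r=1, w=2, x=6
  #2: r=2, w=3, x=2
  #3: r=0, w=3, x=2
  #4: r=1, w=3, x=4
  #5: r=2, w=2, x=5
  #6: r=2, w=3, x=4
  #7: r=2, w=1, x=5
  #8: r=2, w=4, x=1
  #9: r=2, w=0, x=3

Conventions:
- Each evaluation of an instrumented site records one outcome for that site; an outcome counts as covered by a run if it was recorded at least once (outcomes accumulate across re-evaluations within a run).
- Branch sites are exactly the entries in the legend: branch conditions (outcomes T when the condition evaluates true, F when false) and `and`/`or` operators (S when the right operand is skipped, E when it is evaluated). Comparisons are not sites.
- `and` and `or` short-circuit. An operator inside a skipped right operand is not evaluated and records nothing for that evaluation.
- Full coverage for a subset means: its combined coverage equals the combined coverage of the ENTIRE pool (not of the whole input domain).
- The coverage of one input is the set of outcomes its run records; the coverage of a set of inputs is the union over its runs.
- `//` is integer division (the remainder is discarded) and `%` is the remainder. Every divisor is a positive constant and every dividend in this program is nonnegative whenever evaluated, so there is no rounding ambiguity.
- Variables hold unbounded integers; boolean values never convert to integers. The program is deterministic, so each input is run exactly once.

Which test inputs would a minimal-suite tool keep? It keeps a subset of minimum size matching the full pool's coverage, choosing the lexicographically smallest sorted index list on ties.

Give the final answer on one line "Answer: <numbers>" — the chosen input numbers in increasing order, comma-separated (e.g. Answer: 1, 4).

run #1 (r=1, w=2, x=6) records B1=T, B2=T, B3=S, B5=T
run #2 (r=2, w=3, x=2) records B1=F, B2=T, B3=S, B5=F, B6=T
run #3 (r=0, w=3, x=2) records B1=F, B2=T, B3=S, B5=F, B6=T
run #4 (r=1, w=3, x=4) records B1=T, B2=T, B3=E, B4=E, B5=F, B6=T
run #5 (r=2, w=2, x=5) records B1=T, B2=T, B3=S, B5=T
run #6 (r=2, w=3, x=4) records B1=T, B2=T, B3=E, B4=E, B5=F, B6=T
run #7 (r=2, w=1, x=5) records B1=T, B2=T, B3=S, B5=T
run #8 (r=2, w=4, x=1) records B1=F, B2=T, B3=S, B5=T
run #9 (r=2, w=0, x=3) records B1=T, B2=F, B3=E, B4=E, B5=T
union over all inputs: B1=T, B1=F, B2=T, B2=F, B3=S, B3=E, B4=E, B5=T, B5=F, B6=T (10 outcomes)
no size-1 subset reaches all 10 outcomes (best union: 6/10)
at size 2, {2, 9} reaches all 10 outcomes; every lexicographically earlier size-2 subset fails

Answer: 2, 9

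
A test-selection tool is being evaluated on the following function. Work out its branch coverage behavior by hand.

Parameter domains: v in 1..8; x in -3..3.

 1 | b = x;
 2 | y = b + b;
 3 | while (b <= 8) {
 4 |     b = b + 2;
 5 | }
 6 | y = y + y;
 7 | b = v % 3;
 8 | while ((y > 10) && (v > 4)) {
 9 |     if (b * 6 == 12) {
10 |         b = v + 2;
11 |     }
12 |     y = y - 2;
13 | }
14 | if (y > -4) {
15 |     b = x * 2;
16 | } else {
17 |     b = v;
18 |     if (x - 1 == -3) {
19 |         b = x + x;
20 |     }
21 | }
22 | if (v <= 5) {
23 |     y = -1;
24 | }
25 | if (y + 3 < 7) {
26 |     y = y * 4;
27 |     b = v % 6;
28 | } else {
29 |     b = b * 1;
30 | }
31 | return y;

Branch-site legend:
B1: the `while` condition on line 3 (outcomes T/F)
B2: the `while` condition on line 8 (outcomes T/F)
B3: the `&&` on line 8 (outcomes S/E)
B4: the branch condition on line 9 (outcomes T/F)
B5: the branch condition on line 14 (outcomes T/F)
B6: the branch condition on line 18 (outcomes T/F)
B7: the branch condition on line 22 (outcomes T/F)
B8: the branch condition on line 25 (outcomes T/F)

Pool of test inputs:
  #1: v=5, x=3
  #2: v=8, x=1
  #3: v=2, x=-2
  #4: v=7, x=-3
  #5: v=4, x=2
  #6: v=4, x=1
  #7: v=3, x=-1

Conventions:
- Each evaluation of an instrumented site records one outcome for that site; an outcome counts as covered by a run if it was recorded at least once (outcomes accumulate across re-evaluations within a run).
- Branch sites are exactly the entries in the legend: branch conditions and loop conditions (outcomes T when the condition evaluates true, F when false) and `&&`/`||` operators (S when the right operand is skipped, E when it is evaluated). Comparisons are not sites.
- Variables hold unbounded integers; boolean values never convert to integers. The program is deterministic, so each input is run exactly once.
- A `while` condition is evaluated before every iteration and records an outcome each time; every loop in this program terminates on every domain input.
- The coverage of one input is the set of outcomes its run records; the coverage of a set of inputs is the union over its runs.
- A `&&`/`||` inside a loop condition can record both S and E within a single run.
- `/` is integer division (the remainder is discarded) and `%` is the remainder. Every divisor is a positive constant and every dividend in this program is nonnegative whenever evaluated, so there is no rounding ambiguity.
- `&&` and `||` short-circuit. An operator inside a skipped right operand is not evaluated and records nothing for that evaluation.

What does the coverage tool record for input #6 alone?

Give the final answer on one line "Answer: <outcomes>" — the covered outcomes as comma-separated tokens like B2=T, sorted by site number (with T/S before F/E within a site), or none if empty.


Running input #6 (v=4, x=1), event by event:
  B1->T, B1->T, B1->T, B1->T, B1->F, B3->S, B2->F, B5->T, B7->T, B8->T
deduplicating events, the covered set is: B1=T, B1=F, B2=F, B3=S, B5=T, B7=T, B8=T
Answer: B1=T, B1=F, B2=F, B3=S, B5=T, B7=T, B8=T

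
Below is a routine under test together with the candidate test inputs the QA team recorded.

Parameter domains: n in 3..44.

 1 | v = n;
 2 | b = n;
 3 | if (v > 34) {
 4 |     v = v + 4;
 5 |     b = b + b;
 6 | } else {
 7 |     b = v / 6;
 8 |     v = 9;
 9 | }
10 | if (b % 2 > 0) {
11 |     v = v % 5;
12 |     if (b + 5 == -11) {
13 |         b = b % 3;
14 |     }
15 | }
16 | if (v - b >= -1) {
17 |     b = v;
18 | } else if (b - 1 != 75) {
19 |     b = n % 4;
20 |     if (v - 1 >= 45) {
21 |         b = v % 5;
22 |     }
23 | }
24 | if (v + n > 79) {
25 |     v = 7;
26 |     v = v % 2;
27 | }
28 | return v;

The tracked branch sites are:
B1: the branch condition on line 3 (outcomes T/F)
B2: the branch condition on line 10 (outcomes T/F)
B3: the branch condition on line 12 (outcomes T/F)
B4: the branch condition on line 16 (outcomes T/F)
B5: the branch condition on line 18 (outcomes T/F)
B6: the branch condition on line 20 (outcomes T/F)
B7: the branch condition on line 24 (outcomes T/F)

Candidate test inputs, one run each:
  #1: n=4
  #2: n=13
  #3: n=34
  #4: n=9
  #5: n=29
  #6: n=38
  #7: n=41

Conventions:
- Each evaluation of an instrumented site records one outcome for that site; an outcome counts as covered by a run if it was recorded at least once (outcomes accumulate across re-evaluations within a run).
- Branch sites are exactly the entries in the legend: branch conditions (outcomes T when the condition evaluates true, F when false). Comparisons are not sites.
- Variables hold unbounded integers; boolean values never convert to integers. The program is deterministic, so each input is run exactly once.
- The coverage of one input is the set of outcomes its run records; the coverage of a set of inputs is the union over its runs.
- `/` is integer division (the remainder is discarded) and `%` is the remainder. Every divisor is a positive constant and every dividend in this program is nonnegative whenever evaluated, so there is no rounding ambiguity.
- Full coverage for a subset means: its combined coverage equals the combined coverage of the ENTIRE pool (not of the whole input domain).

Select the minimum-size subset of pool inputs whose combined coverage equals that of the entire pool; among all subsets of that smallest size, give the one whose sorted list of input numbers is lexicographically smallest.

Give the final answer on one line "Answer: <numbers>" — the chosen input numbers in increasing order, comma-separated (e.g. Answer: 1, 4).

input #1 (n=4): events B1->F, B2->F, B4->T, B7->F; covers B1=F, B2=F, B4=T, B7=F
input #2 (n=13): events B1->F, B2->F, B4->T, B7->F; covers B1=F, B2=F, B4=T, B7=F
input #3 (n=34): events B1->F, B2->T, B3->F, B4->T, B7->F; covers B1=F, B2=T, B3=F, B4=T, B7=F
input #4 (n=9): events B1->F, B2->T, B3->F, B4->T, B7->F; covers B1=F, B2=T, B3=F, B4=T, B7=F
input #5 (n=29): events B1->F, B2->F, B4->T, B7->F; covers B1=F, B2=F, B4=T, B7=F
input #6 (n=38): events B1->T, B2->F, B4->F, B5->F, B7->T; covers B1=T, B2=F, B4=F, B5=F, B7=T
input #7 (n=41): events B1->T, B2->F, B4->F, B5->T, B6->F, B7->T; covers B1=T, B2=F, B4=F, B5=T, B6=F, B7=T
together the pool reaches 12 outcomes: B1=T, B1=F, B2=T, B2=F, B3=F, B4=T, B4=F, B5=T, B5=F, B6=F, B7=T, B7=F
no size-1 subset reaches all 12 outcomes (best union: 6/12)
no size-2 subset reaches all 12 outcomes (best union: 11/12)
inputs {3, 6, 7} (size 3) cover everything; no size-3 subset with a lexicographically smaller index list covers all 12

Answer: 3, 6, 7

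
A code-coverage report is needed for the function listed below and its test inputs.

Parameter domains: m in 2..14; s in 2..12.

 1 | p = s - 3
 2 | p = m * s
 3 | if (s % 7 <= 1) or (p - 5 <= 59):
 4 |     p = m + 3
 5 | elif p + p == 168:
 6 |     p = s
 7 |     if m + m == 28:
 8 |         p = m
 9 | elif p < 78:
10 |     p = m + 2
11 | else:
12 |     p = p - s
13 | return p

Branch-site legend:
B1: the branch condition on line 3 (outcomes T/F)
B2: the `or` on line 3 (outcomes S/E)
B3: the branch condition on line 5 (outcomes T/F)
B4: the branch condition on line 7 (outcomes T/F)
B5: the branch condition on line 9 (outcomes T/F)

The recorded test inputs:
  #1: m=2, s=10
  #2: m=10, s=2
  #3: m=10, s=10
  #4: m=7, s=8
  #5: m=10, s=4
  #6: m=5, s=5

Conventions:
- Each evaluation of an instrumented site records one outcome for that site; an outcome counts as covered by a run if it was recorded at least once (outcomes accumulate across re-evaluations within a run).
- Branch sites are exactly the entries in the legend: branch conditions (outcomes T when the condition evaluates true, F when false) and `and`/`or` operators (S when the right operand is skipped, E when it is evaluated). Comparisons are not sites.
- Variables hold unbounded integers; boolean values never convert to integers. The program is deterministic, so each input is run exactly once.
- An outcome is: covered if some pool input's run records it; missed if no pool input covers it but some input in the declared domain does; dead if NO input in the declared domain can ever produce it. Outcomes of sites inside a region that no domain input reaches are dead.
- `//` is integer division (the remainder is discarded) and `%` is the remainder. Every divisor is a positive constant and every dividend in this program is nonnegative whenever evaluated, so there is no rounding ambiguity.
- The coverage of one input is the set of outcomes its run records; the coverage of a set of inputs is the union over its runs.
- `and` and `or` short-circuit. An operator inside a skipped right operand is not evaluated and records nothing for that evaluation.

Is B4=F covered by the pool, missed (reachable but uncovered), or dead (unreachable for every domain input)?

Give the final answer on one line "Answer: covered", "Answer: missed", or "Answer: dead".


no pool input records B4=F
but domain input (m=7, s=12) does record it -> reachable, so missed
Answer: missed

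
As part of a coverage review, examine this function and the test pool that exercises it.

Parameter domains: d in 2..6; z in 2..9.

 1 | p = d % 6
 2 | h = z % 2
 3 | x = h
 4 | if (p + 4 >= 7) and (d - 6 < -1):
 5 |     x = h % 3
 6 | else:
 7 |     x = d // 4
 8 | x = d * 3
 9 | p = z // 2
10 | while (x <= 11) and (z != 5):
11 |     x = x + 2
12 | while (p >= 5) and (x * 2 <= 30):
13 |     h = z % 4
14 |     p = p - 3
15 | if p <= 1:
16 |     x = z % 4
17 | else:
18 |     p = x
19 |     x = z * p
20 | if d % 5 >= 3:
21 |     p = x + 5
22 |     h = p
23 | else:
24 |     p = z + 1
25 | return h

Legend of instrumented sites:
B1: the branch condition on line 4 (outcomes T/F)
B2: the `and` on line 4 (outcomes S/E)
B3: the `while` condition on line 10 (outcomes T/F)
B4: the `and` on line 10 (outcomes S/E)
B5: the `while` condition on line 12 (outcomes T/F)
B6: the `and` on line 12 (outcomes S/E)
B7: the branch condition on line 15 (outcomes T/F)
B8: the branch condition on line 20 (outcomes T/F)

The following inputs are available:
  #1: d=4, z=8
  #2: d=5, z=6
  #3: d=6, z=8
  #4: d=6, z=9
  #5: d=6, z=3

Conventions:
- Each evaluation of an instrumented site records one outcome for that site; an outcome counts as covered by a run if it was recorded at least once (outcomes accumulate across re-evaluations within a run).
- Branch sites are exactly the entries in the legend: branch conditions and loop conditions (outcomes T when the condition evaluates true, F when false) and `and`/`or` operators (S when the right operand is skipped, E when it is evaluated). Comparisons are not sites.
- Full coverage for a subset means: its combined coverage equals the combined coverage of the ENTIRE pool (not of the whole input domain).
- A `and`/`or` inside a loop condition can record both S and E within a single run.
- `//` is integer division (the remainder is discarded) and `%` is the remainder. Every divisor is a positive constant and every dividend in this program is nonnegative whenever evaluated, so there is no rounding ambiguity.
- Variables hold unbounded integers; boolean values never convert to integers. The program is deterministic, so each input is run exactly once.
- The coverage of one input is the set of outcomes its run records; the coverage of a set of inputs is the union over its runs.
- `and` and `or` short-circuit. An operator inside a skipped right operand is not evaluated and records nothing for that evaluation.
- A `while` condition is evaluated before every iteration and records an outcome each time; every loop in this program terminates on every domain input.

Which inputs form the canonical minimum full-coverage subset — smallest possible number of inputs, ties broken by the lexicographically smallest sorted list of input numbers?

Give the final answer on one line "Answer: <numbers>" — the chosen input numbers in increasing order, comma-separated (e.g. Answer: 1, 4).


#1 (d=4, z=8) -> covered: B1=T, B2=E, B3=F, B4=S, B5=F, B6=S, B7=F, B8=T
#2 (d=5, z=6) -> covered: B1=F, B2=E, B3=F, B4=S, B5=F, B6=S, B7=F, B8=F
#3 (d=6, z=8) -> covered: B1=F, B2=S, B3=F, B4=S, B5=F, B6=S, B7=F, B8=F
#4 (d=6, z=9) -> covered: B1=F, B2=S, B3=F, B4=S, B5=F, B6=S, B7=F, B8=F
#5 (d=6, z=3) -> covered: B1=F, B2=S, B3=F, B4=S, B5=F, B6=S, B7=T, B8=F
union over all inputs: B1=T, B1=F, B2=S, B2=E, B3=F, B4=S, B5=F, B6=S, B7=T, B7=F, B8=T, B8=F (12 outcomes)
every size-1 subset falls short of the 12 outcomes (best: 8/12)
at size 2, {1, 5} reaches all 12 outcomes; every lexicographically earlier size-2 subset fails
Answer: 1, 5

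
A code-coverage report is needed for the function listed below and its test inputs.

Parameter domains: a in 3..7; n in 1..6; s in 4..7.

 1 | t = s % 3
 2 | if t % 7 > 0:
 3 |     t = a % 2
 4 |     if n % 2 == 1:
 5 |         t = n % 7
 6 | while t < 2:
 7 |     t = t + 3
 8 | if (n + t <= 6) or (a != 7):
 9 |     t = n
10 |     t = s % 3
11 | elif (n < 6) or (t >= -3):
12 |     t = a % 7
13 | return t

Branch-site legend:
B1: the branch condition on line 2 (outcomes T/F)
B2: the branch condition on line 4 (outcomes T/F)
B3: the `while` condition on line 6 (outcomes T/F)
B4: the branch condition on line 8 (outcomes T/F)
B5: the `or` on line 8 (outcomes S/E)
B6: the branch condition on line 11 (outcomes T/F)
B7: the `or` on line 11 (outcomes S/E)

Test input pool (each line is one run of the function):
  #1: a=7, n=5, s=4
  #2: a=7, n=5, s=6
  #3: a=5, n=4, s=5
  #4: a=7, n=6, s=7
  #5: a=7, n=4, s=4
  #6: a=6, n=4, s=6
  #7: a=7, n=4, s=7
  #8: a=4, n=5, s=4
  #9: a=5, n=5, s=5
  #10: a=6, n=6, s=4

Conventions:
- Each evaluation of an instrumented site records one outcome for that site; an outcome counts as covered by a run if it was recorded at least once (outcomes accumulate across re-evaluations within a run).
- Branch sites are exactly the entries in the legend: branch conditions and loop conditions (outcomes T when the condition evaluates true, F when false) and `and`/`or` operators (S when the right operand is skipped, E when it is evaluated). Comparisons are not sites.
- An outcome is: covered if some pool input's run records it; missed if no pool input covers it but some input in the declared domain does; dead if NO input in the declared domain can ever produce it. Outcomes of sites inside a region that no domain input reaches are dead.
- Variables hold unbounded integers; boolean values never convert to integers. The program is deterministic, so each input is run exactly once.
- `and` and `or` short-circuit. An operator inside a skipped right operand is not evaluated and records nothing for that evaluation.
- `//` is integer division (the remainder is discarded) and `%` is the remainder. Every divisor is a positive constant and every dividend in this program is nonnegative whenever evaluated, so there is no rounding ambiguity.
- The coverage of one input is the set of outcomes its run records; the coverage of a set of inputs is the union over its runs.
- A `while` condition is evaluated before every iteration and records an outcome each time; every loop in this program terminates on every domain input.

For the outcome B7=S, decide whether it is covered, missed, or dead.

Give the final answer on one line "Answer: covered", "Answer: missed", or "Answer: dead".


B7=S is recorded by pool input(s) 1, 2, 5, 7 -> covered
Answer: covered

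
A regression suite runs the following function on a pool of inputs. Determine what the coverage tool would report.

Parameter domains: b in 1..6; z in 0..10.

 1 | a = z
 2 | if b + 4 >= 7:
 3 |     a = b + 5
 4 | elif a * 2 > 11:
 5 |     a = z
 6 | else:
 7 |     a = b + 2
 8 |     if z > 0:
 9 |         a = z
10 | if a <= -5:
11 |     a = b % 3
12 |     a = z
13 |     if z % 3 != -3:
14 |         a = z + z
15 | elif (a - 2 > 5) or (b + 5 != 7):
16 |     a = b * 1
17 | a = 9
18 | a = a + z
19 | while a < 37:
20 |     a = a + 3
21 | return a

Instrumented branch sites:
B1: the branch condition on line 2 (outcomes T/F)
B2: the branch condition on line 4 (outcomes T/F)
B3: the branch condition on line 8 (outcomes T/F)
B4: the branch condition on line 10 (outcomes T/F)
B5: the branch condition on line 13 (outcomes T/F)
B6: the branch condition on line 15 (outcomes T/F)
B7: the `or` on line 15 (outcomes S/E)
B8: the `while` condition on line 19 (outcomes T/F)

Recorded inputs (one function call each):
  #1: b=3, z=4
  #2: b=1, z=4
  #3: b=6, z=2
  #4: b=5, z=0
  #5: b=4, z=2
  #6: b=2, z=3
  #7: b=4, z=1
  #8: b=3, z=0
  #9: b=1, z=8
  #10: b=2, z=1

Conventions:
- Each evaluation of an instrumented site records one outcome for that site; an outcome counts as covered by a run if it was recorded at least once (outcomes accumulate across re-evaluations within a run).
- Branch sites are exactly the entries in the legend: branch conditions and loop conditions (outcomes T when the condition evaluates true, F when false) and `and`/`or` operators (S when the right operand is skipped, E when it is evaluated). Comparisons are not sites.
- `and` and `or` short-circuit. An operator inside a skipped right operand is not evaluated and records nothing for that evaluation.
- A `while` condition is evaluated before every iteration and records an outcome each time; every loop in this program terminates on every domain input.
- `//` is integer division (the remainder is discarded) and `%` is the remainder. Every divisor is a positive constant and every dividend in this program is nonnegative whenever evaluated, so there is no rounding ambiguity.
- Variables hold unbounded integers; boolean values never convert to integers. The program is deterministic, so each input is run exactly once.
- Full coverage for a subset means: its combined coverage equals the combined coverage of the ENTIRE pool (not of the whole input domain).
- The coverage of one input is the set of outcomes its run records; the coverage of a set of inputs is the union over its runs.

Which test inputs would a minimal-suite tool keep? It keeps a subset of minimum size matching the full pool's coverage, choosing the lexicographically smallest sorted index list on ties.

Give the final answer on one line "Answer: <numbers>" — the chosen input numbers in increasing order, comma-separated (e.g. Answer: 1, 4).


run #1 (b=3, z=4) runs B1->T, B4->F, B7->S, B6->T, B8->T, B8->T, B8->T, B8->T, B8->T, B8->T, B8->T, B8->T, B8->F; records B1=T, B4=F, B6=T, B7=S, B8=T, B8=F
run #2 (b=1, z=4) runs B1->F, B2->F, B3->T, B4->F, B7->E, B6->T, B8->T, B8->T, B8->T, B8->T, B8->T, B8->T, B8->T, B8->T, ...; records B1=F, B2=F, B3=T, B4=F, B6=T, B7=E, B8=T, B8=F
run #3 (b=6, z=2) runs B1->T, B4->F, B7->S, B6->T, B8->T, B8->T, B8->T, B8->T, B8->T, B8->T, B8->T, B8->T, B8->T, B8->F; records B1=T, B4=F, B6=T, B7=S, B8=T, B8=F
run #4 (b=5, z=0) runs B1->T, B4->F, B7->S, B6->T, B8->T, B8->T, B8->T, B8->T, B8->T, B8->T, B8->T, B8->T, B8->T, B8->T, ...; records B1=T, B4=F, B6=T, B7=S, B8=T, B8=F
run #5 (b=4, z=2) runs B1->T, B4->F, B7->S, B6->T, B8->T, B8->T, B8->T, B8->T, B8->T, B8->T, B8->T, B8->T, B8->T, B8->F; records B1=T, B4=F, B6=T, B7=S, B8=T, B8=F
run #6 (b=2, z=3) runs B1->F, B2->F, B3->T, B4->F, B7->E, B6->F, B8->T, B8->T, B8->T, B8->T, B8->T, B8->T, B8->T, B8->T, ...; records B1=F, B2=F, B3=T, B4=F, B6=F, B7=E, B8=T, B8=F
run #7 (b=4, z=1) runs B1->T, B4->F, B7->S, B6->T, B8->T, B8->T, B8->T, B8->T, B8->T, B8->T, B8->T, B8->T, B8->T, B8->F; records B1=T, B4=F, B6=T, B7=S, B8=T, B8=F
run #8 (b=3, z=0) runs B1->T, B4->F, B7->S, B6->T, B8->T, B8->T, B8->T, B8->T, B8->T, B8->T, B8->T, B8->T, B8->T, B8->T, ...; records B1=T, B4=F, B6=T, B7=S, B8=T, B8=F
run #9 (b=1, z=8) runs B1->F, B2->T, B4->F, B7->S, B6->T, B8->T, B8->T, B8->T, B8->T, B8->T, B8->T, B8->T, B8->F; records B1=F, B2=T, B4=F, B6=T, B7=S, B8=T, B8=F
run #10 (b=2, z=1) runs B1->F, B2->F, B3->T, B4->F, B7->E, B6->F, B8->T, B8->T, B8->T, B8->T, B8->T, B8->T, B8->T, B8->T, ...; records B1=F, B2=F, B3=T, B4=F, B6=F, B7=E, B8=T, B8=F
union over all inputs: B1=T, B1=F, B2=T, B2=F, B3=T, B4=F, B6=T, B6=F, B7=S, B7=E, B8=T, B8=F (12 outcomes)
every size-1 subset falls short of the 12 outcomes (best: 8/12)
every size-2 subset falls short of the 12 outcomes (best: 11/12)
the canonical winner is {1, 6, 9}: size 3, full 12-outcome coverage, earliest index list among size-3 covers
Answer: 1, 6, 9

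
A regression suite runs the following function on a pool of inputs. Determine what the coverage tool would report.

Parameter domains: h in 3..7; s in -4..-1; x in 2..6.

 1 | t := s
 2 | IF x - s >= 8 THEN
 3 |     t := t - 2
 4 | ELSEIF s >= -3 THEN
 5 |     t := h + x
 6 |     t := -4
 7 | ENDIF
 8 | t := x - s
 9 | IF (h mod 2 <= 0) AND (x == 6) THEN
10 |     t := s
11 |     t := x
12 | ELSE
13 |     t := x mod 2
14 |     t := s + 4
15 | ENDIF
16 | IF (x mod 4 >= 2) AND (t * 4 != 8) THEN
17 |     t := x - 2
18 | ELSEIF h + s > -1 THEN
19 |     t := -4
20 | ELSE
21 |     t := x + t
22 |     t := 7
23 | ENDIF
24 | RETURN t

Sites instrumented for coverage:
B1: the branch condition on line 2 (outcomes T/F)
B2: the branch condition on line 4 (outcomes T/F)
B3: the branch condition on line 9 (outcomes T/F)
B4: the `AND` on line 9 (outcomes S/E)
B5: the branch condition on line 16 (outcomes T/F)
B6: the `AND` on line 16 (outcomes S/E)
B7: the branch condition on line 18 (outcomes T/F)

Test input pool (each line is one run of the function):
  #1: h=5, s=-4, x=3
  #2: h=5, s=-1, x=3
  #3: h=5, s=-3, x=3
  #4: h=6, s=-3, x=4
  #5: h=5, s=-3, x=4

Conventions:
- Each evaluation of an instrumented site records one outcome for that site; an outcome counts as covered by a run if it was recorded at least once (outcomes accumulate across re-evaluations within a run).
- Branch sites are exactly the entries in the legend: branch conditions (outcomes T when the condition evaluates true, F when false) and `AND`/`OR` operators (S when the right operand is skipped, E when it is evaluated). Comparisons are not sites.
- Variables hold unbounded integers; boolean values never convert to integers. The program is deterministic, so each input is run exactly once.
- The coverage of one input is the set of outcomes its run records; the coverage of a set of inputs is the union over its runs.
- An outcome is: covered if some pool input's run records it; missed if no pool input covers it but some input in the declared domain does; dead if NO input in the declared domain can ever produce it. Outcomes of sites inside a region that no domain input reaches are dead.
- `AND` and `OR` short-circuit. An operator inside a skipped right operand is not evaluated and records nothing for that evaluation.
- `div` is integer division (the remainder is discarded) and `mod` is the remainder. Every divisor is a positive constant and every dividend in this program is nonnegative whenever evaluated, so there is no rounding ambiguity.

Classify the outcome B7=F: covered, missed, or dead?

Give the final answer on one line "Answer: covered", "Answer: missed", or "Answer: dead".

no pool input records B7=F
but domain input (h=3, s=-4, x=4) does record it -> reachable, so missed

Answer: missed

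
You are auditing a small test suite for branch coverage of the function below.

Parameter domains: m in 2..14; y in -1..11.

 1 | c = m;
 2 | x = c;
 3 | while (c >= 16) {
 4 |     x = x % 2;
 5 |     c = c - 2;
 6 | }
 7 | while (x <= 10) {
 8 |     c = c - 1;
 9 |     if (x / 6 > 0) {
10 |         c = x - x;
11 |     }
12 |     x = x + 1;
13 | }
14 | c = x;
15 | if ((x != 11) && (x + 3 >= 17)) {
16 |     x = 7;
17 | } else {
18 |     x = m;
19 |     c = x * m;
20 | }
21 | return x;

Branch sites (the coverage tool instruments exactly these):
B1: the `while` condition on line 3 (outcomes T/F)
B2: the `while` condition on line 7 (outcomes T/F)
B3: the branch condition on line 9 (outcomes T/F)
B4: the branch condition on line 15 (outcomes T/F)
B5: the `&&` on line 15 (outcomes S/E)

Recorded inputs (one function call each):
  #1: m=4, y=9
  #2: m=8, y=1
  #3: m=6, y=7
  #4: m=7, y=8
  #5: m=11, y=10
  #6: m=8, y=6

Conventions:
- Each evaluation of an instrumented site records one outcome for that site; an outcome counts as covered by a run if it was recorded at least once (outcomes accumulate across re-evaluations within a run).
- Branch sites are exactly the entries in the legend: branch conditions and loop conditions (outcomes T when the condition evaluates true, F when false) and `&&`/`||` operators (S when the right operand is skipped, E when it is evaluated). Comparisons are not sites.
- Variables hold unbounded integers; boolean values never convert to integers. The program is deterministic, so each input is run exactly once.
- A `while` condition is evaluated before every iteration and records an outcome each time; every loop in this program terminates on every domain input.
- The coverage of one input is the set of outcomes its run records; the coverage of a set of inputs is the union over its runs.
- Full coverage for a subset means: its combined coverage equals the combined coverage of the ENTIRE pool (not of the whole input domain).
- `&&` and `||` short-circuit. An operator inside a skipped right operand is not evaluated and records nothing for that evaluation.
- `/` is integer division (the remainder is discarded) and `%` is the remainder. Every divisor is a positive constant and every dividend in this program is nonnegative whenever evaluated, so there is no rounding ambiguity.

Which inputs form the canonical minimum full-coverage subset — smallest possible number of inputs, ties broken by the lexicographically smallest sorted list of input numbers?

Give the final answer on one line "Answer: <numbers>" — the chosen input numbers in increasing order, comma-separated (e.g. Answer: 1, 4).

test 1 (m=4, y=9) fires B1->F, B2->T, B3->F, B2->T, B3->F, B2->T, B3->T, B2->T, B3->T, B2->T, B3->T, B2->T, B3->T, B2->T, ...; hits B1=F, B2=T, B2=F, B3=T, B3=F, B4=F, B5=S
test 2 (m=8, y=1) fires B1->F, B2->T, B3->T, B2->T, B3->T, B2->T, B3->T, B2->F, B5->S, B4->F; hits B1=F, B2=T, B2=F, B3=T, B4=F, B5=S
test 3 (m=6, y=7) fires B1->F, B2->T, B3->T, B2->T, B3->T, B2->T, B3->T, B2->T, B3->T, B2->T, B3->T, B2->F, B5->S, B4->F; hits B1=F, B2=T, B2=F, B3=T, B4=F, B5=S
test 4 (m=7, y=8) fires B1->F, B2->T, B3->T, B2->T, B3->T, B2->T, B3->T, B2->T, B3->T, B2->F, B5->S, B4->F; hits B1=F, B2=T, B2=F, B3=T, B4=F, B5=S
test 5 (m=11, y=10) fires B1->F, B2->F, B5->S, B4->F; hits B1=F, B2=F, B4=F, B5=S
test 6 (m=8, y=6) fires B1->F, B2->T, B3->T, B2->T, B3->T, B2->T, B3->T, B2->F, B5->S, B4->F; hits B1=F, B2=T, B2=F, B3=T, B4=F, B5=S
pool-wide coverage (7 outcomes): B1=F, B2=T, B2=F, B3=T, B3=F, B4=F, B5=S
size 1: inputs {1} cover all 7 outcomes, and no lexicographically smaller subset of this size does

Answer: 1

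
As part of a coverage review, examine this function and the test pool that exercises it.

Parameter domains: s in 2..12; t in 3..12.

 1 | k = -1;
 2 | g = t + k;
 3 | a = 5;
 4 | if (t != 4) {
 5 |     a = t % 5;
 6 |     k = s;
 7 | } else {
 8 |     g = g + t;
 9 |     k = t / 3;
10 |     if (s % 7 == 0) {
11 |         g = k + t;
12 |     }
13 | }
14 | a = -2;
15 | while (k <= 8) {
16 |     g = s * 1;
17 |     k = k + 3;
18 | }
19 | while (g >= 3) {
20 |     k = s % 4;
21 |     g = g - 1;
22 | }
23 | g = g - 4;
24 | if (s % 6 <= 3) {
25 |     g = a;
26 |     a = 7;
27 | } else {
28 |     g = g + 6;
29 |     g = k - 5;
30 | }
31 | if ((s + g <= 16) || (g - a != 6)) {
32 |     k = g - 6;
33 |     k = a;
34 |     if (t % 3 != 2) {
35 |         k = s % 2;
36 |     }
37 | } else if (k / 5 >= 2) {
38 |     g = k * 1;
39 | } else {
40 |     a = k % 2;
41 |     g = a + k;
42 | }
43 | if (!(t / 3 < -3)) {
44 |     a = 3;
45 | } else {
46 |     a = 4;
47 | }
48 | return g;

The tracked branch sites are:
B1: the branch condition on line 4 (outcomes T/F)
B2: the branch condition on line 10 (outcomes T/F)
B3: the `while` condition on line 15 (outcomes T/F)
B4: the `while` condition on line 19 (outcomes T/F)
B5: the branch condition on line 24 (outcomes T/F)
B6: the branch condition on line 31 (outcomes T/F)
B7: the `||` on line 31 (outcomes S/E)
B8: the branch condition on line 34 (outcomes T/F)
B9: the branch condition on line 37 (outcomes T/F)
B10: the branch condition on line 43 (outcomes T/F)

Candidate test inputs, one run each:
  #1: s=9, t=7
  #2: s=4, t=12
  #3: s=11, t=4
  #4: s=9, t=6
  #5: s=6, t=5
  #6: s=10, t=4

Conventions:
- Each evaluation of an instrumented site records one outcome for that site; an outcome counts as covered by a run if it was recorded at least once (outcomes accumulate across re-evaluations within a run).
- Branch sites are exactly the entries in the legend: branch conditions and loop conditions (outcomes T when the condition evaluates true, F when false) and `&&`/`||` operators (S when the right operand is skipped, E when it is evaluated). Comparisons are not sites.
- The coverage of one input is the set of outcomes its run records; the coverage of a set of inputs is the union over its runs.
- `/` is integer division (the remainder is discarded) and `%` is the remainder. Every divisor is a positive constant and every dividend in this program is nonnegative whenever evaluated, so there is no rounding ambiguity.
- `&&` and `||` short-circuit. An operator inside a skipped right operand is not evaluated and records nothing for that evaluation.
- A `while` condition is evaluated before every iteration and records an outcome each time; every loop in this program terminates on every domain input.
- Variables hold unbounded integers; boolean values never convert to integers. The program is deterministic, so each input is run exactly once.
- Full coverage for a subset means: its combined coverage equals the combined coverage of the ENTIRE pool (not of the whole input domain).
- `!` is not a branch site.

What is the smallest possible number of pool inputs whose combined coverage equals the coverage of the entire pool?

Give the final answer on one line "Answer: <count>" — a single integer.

input #1, s=9, t=7: events B1->T, B3->F, B4->T, B4->T, B4->T, B4->T, B4->F, B5->T, B7->S, B6->T, B8->T, B10->T; outcomes B1=T, B3=F, B4=T, B4=F, B5=T, B6=T, B7=S, B8=T, B10=T
input #2, s=4, t=12: events B1->T, B3->T, B3->T, B3->F, B4->T, B4->T, B4->F, B5->F, B7->S, B6->T, B8->T, B10->T; outcomes B1=T, B3=T, B3=F, B4=T, B4=F, B5=F, B6=T, B7=S, B8=T, B10=T
input #3, s=11, t=4: events B1->F, B2->F, B3->T, B3->T, B3->T, B3->F, B4->T, B4->T, B4->T, B4->T, B4->T, B4->T, B4->T, B4->T, ...; outcomes B1=F, B2=F, B3=T, B3=F, B4=T, B4=F, B5=F, B6=T, B7=S, B8=T, B10=T
input #4, s=9, t=6: events B1->T, B3->F, B4->T, B4->T, B4->T, B4->F, B5->T, B7->S, B6->T, B8->T, B10->T; outcomes B1=T, B3=F, B4=T, B4=F, B5=T, B6=T, B7=S, B8=T, B10=T
input #5, s=6, t=5: events B1->T, B3->T, B3->F, B4->T, B4->T, B4->T, B4->T, B4->F, B5->T, B7->S, B6->T, B8->F, B10->T; outcomes B1=T, B3=T, B3=F, B4=T, B4=F, B5=T, B6=T, B7=S, B8=F, B10=T
input #6, s=10, t=4: events B1->F, B2->F, B3->T, B3->T, B3->T, B3->F, B4->T, B4->T, B4->T, B4->T, B4->T, B4->T, B4->T, B4->T, ...; outcomes B1=F, B2=F, B3=T, B3=F, B4=T, B4=F, B5=F, B6=T, B7=S, B8=T, B10=T
the full pool covers 14 outcomes: B1=T, B1=F, B2=F, B3=T, B3=F, B4=T, B4=F, B5=T, B5=F, B6=T, B7=S, B8=T, B8=F, B10=T
no size-1 subset reaches all 14 outcomes (best union: 11/14)
the canonical winner is {3, 5}: size 2, full 14-outcome coverage, earliest index list among size-2 covers

Answer: 2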